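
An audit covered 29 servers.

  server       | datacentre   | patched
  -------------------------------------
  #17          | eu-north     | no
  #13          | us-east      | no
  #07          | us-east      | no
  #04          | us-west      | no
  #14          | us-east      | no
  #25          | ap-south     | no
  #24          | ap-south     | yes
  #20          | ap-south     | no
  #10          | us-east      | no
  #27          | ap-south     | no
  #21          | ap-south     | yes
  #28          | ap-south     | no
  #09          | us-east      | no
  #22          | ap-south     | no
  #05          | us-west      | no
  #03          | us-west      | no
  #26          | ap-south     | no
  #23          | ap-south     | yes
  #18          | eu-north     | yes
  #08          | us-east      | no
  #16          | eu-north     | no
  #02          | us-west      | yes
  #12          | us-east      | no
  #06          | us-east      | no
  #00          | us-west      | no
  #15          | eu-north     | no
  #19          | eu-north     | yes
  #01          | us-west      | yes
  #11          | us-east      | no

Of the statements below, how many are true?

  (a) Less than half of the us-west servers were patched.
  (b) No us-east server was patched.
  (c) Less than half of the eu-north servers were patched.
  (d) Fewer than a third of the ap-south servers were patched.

(a) us-west: |A| = 6, |A ∩ B| = 2; needs |A ∩ B| < |A ∖ B| — true.
(b) us-east: |A| = 9, |A ∩ B| = 0; needs A ∩ B = ∅ (|A ∩ B| = 0) — true.
(c) eu-north: |A| = 5, |A ∩ B| = 2; needs |A ∩ B| < |A ∖ B| — true.
(d) ap-south: |A| = 9, |A ∩ B| = 3; needs |A ∩ B| / |A| < 1/3 — false.

3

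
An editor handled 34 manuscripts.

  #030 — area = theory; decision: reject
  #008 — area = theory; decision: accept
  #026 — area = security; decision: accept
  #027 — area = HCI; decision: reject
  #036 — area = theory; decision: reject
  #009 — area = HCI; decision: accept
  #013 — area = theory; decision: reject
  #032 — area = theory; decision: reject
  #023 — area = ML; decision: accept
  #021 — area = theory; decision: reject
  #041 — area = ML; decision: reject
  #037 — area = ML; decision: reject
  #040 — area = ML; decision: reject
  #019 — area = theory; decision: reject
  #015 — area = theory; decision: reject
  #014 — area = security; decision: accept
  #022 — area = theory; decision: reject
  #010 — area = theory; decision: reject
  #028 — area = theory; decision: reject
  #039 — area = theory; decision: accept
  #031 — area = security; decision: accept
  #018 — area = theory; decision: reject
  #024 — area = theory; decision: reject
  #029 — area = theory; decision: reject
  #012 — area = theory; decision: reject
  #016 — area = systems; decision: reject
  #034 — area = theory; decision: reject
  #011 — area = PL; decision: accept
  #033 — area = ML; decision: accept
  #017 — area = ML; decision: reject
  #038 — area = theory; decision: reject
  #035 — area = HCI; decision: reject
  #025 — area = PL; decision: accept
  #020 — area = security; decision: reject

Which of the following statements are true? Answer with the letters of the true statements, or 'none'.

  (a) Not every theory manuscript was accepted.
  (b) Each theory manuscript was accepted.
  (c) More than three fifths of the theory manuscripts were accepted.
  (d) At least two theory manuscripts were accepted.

(a), (d)

|A| = 18, |A ∩ B| = 2, |A ∖ B| = 16.
(a) A ⊄ B (|A ∖ B| ≥ 1): holds.
(b) A ⊆ B, i.e. every element of A is in B (|A ∖ B| = 0): fails.
(c) |A ∩ B| / |A| > 3/5: fails.
(d) |A ∩ B| ≥ 2: holds.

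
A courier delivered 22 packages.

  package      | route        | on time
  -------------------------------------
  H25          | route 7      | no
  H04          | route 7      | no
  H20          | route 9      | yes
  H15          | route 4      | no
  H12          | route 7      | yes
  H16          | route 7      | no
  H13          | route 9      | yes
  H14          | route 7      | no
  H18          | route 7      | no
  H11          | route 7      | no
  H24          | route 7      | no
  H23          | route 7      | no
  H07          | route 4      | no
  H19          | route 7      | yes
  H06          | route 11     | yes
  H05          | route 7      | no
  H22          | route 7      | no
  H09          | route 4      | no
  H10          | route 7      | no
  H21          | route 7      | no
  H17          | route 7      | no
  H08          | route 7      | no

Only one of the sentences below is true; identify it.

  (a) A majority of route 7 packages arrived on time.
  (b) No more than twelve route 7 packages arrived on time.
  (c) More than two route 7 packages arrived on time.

|A| = 16, |A ∩ B| = 2, |A ∖ B| = 14.
(a) requires |A ∩ B| > |A ∖ B|: false.
(b) requires |A ∩ B| ≤ 12: true.
(c) requires |A ∩ B| > 2: false.

(b)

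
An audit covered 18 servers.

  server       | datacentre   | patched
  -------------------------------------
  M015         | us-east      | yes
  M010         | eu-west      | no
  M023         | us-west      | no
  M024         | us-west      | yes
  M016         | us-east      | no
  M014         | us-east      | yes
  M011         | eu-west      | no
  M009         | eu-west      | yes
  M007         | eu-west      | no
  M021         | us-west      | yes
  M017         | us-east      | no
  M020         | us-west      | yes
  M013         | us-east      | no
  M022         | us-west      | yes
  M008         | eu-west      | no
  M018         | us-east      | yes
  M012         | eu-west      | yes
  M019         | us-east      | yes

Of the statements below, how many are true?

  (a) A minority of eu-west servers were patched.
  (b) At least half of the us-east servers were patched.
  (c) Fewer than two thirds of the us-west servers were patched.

(a) eu-west: |A| = 6, |A ∩ B| = 2; needs |A ∩ B| < |A ∖ B| — true.
(b) us-east: |A| = 7, |A ∩ B| = 4; needs |A ∩ B| ≥ |A ∖ B| — true.
(c) us-west: |A| = 5, |A ∩ B| = 4; needs |A ∩ B| / |A| < 2/3 — false.

2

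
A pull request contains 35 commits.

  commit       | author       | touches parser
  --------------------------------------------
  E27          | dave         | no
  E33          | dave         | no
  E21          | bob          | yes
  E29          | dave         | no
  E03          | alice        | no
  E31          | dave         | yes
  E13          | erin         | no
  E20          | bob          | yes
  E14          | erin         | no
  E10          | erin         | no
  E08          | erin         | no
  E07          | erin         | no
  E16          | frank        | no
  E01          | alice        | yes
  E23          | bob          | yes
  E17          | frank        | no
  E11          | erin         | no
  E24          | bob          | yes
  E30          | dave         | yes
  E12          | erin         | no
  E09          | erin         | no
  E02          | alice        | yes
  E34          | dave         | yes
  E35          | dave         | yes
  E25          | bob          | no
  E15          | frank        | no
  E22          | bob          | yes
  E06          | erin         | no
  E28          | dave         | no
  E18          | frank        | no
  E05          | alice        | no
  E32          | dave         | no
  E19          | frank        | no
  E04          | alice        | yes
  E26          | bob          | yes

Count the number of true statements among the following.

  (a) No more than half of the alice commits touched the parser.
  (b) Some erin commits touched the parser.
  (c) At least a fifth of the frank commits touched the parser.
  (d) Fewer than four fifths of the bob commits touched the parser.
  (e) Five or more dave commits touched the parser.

(a) alice: |A| = 5, |A ∩ B| = 3; needs |A ∩ B| ≤ |A ∖ B| — false.
(b) erin: |A| = 9, |A ∩ B| = 0; needs A ∩ B ≠ ∅ (|A ∩ B| ≥ 1) — false.
(c) frank: |A| = 5, |A ∩ B| = 0; needs |A ∩ B| / |A| ≥ 1/5 — false.
(d) bob: |A| = 7, |A ∩ B| = 6; needs |A ∩ B| / |A| < 4/5 — false.
(e) dave: |A| = 9, |A ∩ B| = 4; needs |A ∩ B| ≥ 5 — false.

0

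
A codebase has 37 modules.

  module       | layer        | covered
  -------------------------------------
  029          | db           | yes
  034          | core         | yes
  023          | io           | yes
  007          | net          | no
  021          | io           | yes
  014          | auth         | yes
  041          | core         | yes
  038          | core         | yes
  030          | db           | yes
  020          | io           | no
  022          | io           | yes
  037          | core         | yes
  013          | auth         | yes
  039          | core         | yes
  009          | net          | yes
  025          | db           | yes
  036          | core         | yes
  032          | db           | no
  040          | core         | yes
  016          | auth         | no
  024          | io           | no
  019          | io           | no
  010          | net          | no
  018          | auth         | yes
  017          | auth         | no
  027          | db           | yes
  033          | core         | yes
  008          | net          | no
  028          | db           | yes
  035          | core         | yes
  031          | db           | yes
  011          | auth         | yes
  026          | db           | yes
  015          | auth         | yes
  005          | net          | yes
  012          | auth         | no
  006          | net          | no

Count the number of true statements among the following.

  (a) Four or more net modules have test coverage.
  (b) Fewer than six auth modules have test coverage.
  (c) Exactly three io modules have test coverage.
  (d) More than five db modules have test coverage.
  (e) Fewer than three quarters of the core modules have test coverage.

3

(a) net: |A| = 6, |A ∩ B| = 2; needs |A ∩ B| ≥ 4 — false.
(b) auth: |A| = 8, |A ∩ B| = 5; needs |A ∩ B| < 6 — true.
(c) io: |A| = 6, |A ∩ B| = 3; needs |A ∩ B| = 3 — true.
(d) db: |A| = 8, |A ∩ B| = 7; needs |A ∩ B| > 5 — true.
(e) core: |A| = 9, |A ∩ B| = 9; needs |A ∩ B| / |A| < 3/4 — false.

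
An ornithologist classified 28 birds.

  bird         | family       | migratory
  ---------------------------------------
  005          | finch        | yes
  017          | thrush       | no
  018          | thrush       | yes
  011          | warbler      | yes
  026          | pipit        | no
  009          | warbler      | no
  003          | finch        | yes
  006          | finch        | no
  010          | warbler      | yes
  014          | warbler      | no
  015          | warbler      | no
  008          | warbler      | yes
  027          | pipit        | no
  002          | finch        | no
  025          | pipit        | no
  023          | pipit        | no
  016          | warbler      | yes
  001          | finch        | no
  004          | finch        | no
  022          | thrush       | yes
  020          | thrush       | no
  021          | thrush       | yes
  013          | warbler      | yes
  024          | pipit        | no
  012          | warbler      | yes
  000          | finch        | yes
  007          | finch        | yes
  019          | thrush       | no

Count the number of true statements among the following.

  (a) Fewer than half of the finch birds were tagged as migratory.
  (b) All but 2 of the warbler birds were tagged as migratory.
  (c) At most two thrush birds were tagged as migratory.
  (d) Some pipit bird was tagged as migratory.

(a) finch: |A| = 8, |A ∩ B| = 4; needs |A ∩ B| < |A ∖ B| — false.
(b) warbler: |A| = 9, |A ∩ B| = 6; needs |A ∖ B| = 2 — false.
(c) thrush: |A| = 6, |A ∩ B| = 3; needs |A ∩ B| ≤ 2 — false.
(d) pipit: |A| = 5, |A ∩ B| = 0; needs A ∩ B ≠ ∅ (|A ∩ B| ≥ 1) — false.

0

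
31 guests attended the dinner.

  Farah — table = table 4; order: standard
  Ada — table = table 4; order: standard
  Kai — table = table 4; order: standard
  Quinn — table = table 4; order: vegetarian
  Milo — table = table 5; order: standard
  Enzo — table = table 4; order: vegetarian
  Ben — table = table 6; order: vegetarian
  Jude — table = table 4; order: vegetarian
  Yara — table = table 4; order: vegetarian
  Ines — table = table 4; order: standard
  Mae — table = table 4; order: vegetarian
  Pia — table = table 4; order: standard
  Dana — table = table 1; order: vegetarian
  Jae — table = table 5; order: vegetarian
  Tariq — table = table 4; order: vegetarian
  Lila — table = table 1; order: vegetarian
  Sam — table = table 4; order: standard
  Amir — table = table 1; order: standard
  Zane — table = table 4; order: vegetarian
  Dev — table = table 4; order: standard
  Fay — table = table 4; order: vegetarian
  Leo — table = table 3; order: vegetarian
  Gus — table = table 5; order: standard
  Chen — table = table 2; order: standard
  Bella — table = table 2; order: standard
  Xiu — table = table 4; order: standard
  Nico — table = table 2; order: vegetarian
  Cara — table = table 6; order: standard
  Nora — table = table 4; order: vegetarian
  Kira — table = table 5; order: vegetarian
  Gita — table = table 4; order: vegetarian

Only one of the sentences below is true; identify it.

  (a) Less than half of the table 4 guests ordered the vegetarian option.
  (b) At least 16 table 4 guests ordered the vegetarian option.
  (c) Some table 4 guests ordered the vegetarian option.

|A| = 18, |A ∩ B| = 10, |A ∖ B| = 8.
(a) requires |A ∩ B| < |A ∖ B|: false.
(b) requires |A ∩ B| ≥ 16: false.
(c) requires A ∩ B ≠ ∅ (|A ∩ B| ≥ 1): true.

(c)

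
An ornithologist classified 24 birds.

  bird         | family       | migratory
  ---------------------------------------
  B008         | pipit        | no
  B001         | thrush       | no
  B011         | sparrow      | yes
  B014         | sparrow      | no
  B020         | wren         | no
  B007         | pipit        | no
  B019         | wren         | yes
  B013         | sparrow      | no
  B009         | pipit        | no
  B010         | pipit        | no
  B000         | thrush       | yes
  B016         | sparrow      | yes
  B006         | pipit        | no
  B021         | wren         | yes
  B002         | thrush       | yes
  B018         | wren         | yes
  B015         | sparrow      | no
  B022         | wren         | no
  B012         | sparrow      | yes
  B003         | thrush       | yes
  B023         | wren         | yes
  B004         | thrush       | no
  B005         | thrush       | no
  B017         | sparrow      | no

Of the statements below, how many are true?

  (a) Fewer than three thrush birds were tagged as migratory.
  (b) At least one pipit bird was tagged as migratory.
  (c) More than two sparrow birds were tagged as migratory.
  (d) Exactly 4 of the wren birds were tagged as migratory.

2

(a) thrush: |A| = 6, |A ∩ B| = 3; needs |A ∩ B| < 3 — false.
(b) pipit: |A| = 5, |A ∩ B| = 0; needs A ∩ B ≠ ∅ (|A ∩ B| ≥ 1) — false.
(c) sparrow: |A| = 7, |A ∩ B| = 3; needs |A ∩ B| > 2 — true.
(d) wren: |A| = 6, |A ∩ B| = 4; needs |A ∩ B| = 4 — true.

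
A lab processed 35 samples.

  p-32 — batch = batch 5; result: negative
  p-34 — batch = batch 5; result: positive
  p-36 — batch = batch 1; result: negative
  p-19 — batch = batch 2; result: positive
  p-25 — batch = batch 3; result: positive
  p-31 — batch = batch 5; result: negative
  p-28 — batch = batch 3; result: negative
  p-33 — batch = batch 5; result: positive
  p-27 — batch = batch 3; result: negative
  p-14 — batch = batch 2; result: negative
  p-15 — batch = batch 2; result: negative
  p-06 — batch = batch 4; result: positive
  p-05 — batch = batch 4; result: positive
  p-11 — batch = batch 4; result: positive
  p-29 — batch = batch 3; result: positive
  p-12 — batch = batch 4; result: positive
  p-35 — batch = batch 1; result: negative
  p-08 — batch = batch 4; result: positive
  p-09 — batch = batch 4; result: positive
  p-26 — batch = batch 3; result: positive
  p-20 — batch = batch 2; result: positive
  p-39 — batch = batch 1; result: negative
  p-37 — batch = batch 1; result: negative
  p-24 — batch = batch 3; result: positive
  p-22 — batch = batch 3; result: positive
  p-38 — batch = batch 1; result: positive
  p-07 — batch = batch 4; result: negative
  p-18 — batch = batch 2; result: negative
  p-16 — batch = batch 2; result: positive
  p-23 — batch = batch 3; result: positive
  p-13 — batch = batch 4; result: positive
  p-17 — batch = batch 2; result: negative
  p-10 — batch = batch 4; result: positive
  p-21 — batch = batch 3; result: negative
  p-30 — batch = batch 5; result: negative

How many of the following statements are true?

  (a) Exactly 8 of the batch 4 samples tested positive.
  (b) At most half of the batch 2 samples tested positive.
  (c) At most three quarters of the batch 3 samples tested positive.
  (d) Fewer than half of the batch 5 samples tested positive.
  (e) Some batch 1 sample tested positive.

5

(a) batch 4: |A| = 9, |A ∩ B| = 8; needs |A ∩ B| = 8 — true.
(b) batch 2: |A| = 7, |A ∩ B| = 3; needs |A ∩ B| ≤ |A ∖ B| — true.
(c) batch 3: |A| = 9, |A ∩ B| = 6; needs |A ∩ B| / |A| ≤ 3/4 — true.
(d) batch 5: |A| = 5, |A ∩ B| = 2; needs |A ∩ B| < |A ∖ B| — true.
(e) batch 1: |A| = 5, |A ∩ B| = 1; needs A ∩ B ≠ ∅ (|A ∩ B| ≥ 1) — true.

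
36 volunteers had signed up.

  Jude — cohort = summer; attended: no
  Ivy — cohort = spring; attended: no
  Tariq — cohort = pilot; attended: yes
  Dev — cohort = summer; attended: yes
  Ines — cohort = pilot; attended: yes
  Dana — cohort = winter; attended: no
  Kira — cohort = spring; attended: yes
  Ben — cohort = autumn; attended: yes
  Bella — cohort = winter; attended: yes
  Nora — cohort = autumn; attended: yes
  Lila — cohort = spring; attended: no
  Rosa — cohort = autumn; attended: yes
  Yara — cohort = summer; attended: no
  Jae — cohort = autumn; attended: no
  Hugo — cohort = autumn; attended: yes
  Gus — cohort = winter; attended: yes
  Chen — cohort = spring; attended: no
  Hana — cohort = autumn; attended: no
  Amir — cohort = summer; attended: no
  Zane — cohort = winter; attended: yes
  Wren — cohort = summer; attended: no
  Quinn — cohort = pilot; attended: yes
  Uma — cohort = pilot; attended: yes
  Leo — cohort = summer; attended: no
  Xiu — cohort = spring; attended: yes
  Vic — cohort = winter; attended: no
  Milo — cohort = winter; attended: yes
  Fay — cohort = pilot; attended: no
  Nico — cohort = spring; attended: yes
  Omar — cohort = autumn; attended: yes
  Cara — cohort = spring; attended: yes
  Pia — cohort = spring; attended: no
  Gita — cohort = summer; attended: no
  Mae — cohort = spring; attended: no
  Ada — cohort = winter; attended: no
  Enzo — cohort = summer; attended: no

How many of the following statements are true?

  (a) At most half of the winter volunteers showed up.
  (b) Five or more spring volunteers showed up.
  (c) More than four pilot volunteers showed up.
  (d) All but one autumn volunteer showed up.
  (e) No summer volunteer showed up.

0

(a) winter: |A| = 7, |A ∩ B| = 4; needs |A ∩ B| ≤ |A ∖ B| — false.
(b) spring: |A| = 9, |A ∩ B| = 4; needs |A ∩ B| ≥ 5 — false.
(c) pilot: |A| = 5, |A ∩ B| = 4; needs |A ∩ B| > 4 — false.
(d) autumn: |A| = 7, |A ∩ B| = 5; needs |A ∖ B| = 1 — false.
(e) summer: |A| = 8, |A ∩ B| = 1; needs A ∩ B = ∅ (|A ∩ B| = 0) — false.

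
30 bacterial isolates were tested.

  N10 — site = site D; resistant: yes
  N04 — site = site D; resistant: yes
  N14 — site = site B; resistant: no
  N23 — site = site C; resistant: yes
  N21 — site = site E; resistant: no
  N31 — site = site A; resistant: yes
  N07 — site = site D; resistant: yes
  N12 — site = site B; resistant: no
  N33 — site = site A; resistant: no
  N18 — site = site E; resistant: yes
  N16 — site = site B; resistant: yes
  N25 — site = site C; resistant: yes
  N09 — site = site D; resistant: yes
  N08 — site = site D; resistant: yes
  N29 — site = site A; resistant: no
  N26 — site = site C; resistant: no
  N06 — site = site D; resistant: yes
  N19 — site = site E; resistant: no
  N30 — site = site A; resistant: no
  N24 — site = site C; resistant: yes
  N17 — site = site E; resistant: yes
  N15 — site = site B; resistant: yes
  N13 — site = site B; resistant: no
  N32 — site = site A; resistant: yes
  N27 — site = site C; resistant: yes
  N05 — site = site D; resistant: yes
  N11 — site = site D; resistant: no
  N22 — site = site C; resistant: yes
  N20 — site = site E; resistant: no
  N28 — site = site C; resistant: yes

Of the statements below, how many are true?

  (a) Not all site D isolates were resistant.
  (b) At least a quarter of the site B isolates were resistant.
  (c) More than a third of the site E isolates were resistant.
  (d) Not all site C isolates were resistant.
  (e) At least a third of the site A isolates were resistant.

(a) site D: |A| = 8, |A ∩ B| = 7; needs A ⊄ B (|A ∖ B| ≥ 1) — true.
(b) site B: |A| = 5, |A ∩ B| = 2; needs |A ∩ B| / |A| ≥ 1/4 — true.
(c) site E: |A| = 5, |A ∩ B| = 2; needs |A ∩ B| / |A| > 1/3 — true.
(d) site C: |A| = 7, |A ∩ B| = 6; needs A ⊄ B (|A ∖ B| ≥ 1) — true.
(e) site A: |A| = 5, |A ∩ B| = 2; needs |A ∩ B| / |A| ≥ 1/3 — true.

5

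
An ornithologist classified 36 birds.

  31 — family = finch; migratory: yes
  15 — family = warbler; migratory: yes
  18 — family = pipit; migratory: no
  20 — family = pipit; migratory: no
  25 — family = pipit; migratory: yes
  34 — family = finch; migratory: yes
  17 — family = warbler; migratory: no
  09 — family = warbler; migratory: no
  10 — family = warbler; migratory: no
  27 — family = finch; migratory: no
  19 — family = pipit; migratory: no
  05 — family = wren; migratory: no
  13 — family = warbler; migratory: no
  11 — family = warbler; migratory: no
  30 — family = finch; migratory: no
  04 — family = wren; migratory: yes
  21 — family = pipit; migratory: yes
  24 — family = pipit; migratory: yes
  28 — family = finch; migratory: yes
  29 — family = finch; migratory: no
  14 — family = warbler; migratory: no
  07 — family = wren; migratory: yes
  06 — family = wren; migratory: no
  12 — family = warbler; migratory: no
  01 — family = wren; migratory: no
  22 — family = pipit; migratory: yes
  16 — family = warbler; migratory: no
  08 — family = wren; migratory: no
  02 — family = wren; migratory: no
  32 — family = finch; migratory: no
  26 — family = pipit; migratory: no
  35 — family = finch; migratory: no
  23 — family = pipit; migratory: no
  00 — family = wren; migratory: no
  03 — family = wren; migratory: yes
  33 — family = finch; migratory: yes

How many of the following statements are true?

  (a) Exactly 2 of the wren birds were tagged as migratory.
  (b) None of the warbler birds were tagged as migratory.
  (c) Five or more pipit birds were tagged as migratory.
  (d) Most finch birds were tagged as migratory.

0

(a) wren: |A| = 9, |A ∩ B| = 3; needs |A ∩ B| = 2 — false.
(b) warbler: |A| = 9, |A ∩ B| = 1; needs A ∩ B = ∅ (|A ∩ B| = 0) — false.
(c) pipit: |A| = 9, |A ∩ B| = 4; needs |A ∩ B| ≥ 5 — false.
(d) finch: |A| = 9, |A ∩ B| = 4; needs |A ∩ B| > |A ∖ B| — false.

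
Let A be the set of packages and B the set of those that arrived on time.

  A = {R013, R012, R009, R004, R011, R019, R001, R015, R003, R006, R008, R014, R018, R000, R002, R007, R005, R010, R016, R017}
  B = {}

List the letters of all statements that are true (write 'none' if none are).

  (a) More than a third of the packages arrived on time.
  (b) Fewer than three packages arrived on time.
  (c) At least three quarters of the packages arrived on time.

|A| = 20, |A ∩ B| = 0, |A ∖ B| = 20.
(a) |A ∩ B| / |A| > 1/3: fails.
(b) |A ∩ B| < 3: holds.
(c) |A ∩ B| / |A| ≥ 3/4: fails.

(b)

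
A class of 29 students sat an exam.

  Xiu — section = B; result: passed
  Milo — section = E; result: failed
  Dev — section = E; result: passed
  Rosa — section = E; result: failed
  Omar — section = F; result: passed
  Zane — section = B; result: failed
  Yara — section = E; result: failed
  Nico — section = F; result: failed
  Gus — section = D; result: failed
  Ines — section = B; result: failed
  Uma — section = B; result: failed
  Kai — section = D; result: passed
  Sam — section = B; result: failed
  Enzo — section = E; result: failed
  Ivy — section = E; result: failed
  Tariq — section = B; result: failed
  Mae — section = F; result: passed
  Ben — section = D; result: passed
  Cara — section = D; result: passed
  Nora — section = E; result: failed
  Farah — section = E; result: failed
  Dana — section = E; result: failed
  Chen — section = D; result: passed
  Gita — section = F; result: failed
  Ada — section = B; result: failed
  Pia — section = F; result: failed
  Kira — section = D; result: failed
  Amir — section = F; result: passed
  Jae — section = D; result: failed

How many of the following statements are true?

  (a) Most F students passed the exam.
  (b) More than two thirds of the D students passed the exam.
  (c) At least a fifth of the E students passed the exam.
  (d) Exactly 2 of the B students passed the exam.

(a) F: |A| = 6, |A ∩ B| = 3; needs |A ∩ B| > |A ∖ B| — false.
(b) D: |A| = 7, |A ∩ B| = 4; needs |A ∩ B| / |A| > 2/3 — false.
(c) E: |A| = 9, |A ∩ B| = 1; needs |A ∩ B| / |A| ≥ 1/5 — false.
(d) B: |A| = 7, |A ∩ B| = 1; needs |A ∩ B| = 2 — false.

0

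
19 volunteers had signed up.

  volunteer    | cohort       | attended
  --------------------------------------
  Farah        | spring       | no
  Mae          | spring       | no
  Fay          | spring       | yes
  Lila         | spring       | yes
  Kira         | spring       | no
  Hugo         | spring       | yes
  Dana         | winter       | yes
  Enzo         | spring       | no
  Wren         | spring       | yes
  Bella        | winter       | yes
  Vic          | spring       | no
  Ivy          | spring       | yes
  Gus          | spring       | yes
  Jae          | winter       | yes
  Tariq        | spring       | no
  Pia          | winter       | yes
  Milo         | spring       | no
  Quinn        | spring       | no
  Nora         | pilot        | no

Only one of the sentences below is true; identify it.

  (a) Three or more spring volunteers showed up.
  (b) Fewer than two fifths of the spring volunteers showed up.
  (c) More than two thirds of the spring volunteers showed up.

|A| = 14, |A ∩ B| = 6, |A ∖ B| = 8.
(a) requires |A ∩ B| ≥ 3: true.
(b) requires |A ∩ B| / |A| < 2/5: false.
(c) requires |A ∩ B| / |A| > 2/3: false.

(a)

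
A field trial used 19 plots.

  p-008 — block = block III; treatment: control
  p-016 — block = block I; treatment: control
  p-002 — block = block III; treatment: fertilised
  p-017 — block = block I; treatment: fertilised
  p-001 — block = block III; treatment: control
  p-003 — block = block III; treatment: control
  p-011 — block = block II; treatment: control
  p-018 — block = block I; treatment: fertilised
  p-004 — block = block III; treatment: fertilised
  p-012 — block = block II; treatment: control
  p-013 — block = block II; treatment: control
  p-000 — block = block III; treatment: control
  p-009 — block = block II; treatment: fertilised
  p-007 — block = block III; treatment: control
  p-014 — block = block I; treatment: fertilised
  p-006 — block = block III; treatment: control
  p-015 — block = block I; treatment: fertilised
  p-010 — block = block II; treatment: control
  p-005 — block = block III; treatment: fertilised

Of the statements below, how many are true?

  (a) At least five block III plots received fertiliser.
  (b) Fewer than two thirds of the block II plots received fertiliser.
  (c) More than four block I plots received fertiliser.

1

(a) block III: |A| = 9, |A ∩ B| = 3; needs |A ∩ B| ≥ 5 — false.
(b) block II: |A| = 5, |A ∩ B| = 1; needs |A ∩ B| / |A| < 2/3 — true.
(c) block I: |A| = 5, |A ∩ B| = 4; needs |A ∩ B| > 4 — false.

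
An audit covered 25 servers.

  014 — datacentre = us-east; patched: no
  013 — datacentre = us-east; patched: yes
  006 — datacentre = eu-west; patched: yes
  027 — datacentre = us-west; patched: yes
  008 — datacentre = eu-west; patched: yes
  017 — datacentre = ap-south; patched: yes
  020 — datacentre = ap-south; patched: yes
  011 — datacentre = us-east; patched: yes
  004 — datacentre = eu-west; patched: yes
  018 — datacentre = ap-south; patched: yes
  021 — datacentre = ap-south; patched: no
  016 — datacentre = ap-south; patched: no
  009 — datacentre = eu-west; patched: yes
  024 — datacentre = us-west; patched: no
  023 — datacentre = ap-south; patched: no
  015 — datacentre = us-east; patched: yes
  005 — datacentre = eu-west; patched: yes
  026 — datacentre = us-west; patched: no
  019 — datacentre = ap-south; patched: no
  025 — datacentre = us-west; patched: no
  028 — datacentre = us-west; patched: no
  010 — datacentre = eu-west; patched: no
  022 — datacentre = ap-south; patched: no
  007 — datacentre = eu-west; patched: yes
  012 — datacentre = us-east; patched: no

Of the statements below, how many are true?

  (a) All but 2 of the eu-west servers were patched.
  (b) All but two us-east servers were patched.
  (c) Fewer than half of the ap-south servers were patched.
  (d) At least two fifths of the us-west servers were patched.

2

(a) eu-west: |A| = 7, |A ∩ B| = 6; needs |A ∖ B| = 2 — false.
(b) us-east: |A| = 5, |A ∩ B| = 3; needs |A ∖ B| = 2 — true.
(c) ap-south: |A| = 8, |A ∩ B| = 3; needs |A ∩ B| < |A ∖ B| — true.
(d) us-west: |A| = 5, |A ∩ B| = 1; needs |A ∩ B| / |A| ≥ 2/5 — false.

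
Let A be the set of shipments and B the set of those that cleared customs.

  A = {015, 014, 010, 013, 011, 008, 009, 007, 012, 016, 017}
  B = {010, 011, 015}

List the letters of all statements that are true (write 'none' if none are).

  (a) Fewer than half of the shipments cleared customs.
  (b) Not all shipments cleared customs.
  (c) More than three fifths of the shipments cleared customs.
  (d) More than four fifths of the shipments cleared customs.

(a), (b)

|A| = 11, |A ∩ B| = 3, |A ∖ B| = 8.
(a) |A ∩ B| < |A ∖ B|: holds.
(b) A ⊄ B (|A ∖ B| ≥ 1): holds.
(c) |A ∩ B| / |A| > 3/5: fails.
(d) |A ∩ B| / |A| > 4/5: fails.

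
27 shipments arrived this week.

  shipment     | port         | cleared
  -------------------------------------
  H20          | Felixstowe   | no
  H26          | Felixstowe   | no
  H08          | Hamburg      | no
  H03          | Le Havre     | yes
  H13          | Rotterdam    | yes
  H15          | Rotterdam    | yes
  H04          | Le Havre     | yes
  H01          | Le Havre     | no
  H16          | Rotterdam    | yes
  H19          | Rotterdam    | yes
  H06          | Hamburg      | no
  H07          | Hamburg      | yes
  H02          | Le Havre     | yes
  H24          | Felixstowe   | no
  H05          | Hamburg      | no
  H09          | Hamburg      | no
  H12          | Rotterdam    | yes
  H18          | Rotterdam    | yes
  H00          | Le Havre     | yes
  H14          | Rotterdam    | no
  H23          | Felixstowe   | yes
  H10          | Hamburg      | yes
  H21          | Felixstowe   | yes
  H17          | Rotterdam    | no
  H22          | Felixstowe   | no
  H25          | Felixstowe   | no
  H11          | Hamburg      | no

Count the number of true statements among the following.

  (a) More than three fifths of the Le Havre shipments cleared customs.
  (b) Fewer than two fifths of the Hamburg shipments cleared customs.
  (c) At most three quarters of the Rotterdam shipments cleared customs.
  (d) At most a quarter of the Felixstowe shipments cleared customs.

3

(a) Le Havre: |A| = 5, |A ∩ B| = 4; needs |A ∩ B| / |A| > 3/5 — true.
(b) Hamburg: |A| = 7, |A ∩ B| = 2; needs |A ∩ B| / |A| < 2/5 — true.
(c) Rotterdam: |A| = 8, |A ∩ B| = 6; needs |A ∩ B| / |A| ≤ 3/4 — true.
(d) Felixstowe: |A| = 7, |A ∩ B| = 2; needs |A ∩ B| / |A| ≤ 1/4 — false.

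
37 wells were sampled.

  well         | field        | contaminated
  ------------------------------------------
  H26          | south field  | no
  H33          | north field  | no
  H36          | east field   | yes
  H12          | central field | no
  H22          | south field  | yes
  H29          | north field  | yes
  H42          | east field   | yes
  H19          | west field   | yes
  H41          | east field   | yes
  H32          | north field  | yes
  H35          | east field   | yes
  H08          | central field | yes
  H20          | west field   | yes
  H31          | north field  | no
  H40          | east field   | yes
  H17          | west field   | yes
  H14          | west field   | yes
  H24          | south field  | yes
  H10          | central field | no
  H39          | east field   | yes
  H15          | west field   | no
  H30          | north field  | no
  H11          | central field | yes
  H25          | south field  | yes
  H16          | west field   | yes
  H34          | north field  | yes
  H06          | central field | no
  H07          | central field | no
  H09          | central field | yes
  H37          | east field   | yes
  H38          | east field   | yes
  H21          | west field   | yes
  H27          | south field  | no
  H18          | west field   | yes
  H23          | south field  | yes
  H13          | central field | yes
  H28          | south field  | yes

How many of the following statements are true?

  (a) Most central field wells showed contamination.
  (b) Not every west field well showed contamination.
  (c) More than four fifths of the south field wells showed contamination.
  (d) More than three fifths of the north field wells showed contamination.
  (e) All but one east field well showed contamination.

1

(a) central field: |A| = 8, |A ∩ B| = 4; needs |A ∩ B| > |A ∖ B| — false.
(b) west field: |A| = 8, |A ∩ B| = 7; needs A ⊄ B (|A ∖ B| ≥ 1) — true.
(c) south field: |A| = 7, |A ∩ B| = 5; needs |A ∩ B| / |A| > 4/5 — false.
(d) north field: |A| = 6, |A ∩ B| = 3; needs |A ∩ B| / |A| > 3/5 — false.
(e) east field: |A| = 8, |A ∩ B| = 8; needs |A ∖ B| = 1 — false.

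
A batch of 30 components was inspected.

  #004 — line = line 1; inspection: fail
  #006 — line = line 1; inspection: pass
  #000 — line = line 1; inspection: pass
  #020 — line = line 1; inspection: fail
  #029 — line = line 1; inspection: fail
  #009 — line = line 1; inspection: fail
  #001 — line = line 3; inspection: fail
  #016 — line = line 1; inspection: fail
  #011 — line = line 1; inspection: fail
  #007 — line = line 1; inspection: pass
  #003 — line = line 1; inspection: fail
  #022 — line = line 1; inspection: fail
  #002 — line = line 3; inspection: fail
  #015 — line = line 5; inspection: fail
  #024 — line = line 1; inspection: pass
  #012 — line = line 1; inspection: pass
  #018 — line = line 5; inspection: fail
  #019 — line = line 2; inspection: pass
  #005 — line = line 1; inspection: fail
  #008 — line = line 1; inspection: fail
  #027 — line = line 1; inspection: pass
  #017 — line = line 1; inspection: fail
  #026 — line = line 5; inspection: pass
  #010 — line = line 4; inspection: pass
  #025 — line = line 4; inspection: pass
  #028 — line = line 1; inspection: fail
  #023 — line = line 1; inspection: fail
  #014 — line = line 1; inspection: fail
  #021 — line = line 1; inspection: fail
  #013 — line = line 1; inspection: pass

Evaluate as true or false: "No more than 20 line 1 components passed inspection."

'No more than 20 line 1 components passed inspection' holds iff |A ∩ B| ≤ 20.
|A| = 22, |A ∩ B| = 7, |A ∖ B| = 15.
|A ∩ B| = 7, so the statement is true.

True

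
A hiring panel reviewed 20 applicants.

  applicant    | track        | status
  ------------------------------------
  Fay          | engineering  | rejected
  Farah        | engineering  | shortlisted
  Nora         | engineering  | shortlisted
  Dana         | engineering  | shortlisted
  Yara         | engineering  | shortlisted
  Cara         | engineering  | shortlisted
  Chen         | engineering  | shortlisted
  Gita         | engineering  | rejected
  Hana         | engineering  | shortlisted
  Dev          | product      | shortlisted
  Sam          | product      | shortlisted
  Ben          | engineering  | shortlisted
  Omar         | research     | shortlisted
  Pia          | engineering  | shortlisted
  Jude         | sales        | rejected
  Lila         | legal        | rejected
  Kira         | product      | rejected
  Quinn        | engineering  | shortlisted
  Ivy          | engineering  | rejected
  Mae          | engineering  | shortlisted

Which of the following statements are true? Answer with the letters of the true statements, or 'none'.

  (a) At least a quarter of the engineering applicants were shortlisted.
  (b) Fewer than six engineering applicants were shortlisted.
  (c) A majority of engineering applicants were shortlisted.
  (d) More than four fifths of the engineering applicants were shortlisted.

|A| = 14, |A ∩ B| = 11, |A ∖ B| = 3.
(a) |A ∩ B| / |A| ≥ 1/4: holds.
(b) |A ∩ B| < 6: fails.
(c) |A ∩ B| > |A ∖ B|: holds.
(d) |A ∩ B| / |A| > 4/5: fails.

(a), (c)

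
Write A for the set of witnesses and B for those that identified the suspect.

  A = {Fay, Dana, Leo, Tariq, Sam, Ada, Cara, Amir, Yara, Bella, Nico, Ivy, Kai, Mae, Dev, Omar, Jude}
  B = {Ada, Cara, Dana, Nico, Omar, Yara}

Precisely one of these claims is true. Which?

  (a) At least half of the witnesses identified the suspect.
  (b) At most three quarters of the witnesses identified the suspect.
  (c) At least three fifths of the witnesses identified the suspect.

|A| = 17, |A ∩ B| = 6, |A ∖ B| = 11.
(a) requires |A ∩ B| ≥ |A ∖ B|: false.
(b) requires |A ∩ B| / |A| ≤ 3/4: true.
(c) requires |A ∩ B| / |A| ≥ 3/5: false.

(b)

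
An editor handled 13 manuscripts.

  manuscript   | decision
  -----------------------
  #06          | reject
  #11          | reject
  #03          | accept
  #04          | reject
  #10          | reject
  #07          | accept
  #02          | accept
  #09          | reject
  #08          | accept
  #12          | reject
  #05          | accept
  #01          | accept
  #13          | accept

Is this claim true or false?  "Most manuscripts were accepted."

The determiner here denotes the relation: |A ∩ B| > |A ∖ B|.
A (the restrictor) = {#06, #11, #03, #04, #10, #07, #02, #09, #08, #12, #05, #01, #13}, |A| = 13.
A ∩ B = {#03, #07, #02, #08, #05, #01, #13}, so |A ∩ B| = 7.
A ∖ B = {#06, #11, #04, #10, #09, #12}, so |A ∖ B| = 6.
7 > 6, so the statement is true.

True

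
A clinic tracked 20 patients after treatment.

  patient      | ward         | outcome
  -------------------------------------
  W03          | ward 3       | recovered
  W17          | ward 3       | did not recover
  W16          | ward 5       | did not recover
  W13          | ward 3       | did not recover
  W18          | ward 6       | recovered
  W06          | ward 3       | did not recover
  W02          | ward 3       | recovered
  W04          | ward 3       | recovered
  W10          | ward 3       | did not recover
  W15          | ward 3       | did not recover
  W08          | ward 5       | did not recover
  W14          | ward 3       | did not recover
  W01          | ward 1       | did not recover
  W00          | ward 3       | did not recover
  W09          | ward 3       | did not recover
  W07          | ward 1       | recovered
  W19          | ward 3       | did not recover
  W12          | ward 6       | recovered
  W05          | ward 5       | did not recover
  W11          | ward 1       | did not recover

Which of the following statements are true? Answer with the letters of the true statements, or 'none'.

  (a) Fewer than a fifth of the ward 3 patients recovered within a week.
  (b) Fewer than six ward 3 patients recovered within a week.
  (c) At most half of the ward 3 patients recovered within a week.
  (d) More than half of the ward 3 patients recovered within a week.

(b), (c)

|A| = 12, |A ∩ B| = 3, |A ∖ B| = 9.
(a) |A ∩ B| / |A| < 1/5: fails.
(b) |A ∩ B| < 6: holds.
(c) |A ∩ B| ≤ |A ∖ B|: holds.
(d) |A ∩ B| > |A ∖ B|: fails.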